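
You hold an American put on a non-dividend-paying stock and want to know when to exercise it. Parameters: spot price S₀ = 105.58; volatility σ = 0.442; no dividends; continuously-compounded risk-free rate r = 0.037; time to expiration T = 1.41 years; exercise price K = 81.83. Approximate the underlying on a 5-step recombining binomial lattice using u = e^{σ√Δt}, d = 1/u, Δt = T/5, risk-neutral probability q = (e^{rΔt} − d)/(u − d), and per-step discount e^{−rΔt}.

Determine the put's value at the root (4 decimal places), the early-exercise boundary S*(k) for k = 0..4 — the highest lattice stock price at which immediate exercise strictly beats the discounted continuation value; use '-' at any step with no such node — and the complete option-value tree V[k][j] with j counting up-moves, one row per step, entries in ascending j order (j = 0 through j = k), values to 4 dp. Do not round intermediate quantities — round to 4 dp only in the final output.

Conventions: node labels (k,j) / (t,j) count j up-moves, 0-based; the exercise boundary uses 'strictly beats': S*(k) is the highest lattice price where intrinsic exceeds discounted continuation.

price = 7.6795
boundary = - - - 52.2121 66.0249
tree:
7.6795
12.4275 2.3624
19.5677 4.4515 0.0000
29.6179 8.3878 0.0000 0.0000
40.5410 15.8051 0.0000 0.0000 0.0000
49.1789 29.6179 0.0000 0.0000 0.0000 0.0000

Δt=0.28200, u=1.26455, d=0.79079, q=0.46373, disc=e^(-rΔt)=0.98962
k=5 terminal: V=max(K-S,0) → 49.1789 29.6179 0.0000 0.0000 0.0000 0.0000
k=4: j=0 S=41.2890 intr=40.5410 cont=39.6916 V=40.5410[EX]; j=1 S=66.0249 intr=15.8051 cont=15.7184 V=15.8051[EX]; j=2 S=105.5800 intr=0.0000 cont=0.0000 V=0.0000[hold]; j=3 S=168.8322 intr=0.0000 cont=0.0000 V=0.0000[hold]; j=4 S=269.9784 intr=0.0000 cont=0.0000 V=0.0000[hold]  S*(4)=66.0249
k=3: j=0 S=52.2121 intr=29.6179 cont=28.7685 V=29.6179[EX]; j=1 S=83.4920 intr=0.0000 cont=8.3878 V=8.3878[hold]; j=2 S=133.5114 intr=0.0000 cont=0.0000 V=0.0000[hold]; j=3 S=213.4972 intr=0.0000 cont=0.0000 V=0.0000[hold]  S*(3)=52.2121
k=2: j=0 S=66.0249 intr=15.8051 cont=19.5677 V=19.5677[hold]; j=1 S=105.5800 intr=0.0000 cont=4.4515 V=4.4515[hold]; j=2 S=168.8322 intr=0.0000 cont=0.0000 V=0.0000[hold]  S*(2)=-
k=1: j=0 S=83.4920 intr=0.0000 cont=12.4275 V=12.4275[hold]; j=1 S=133.5114 intr=0.0000 cont=2.3624 V=2.3624[hold]  S*(1)=-
k=0: j=0 S=105.5800 intr=0.0000 cont=7.6795 V=7.6795[hold]  S*(0)=-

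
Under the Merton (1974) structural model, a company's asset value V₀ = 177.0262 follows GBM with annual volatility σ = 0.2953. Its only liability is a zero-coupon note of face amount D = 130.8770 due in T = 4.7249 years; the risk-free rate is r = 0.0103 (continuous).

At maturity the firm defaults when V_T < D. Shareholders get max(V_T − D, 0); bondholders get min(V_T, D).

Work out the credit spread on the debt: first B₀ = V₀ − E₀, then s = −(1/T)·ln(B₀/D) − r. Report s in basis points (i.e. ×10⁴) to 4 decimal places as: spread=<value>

spread=311.6277

Apply the equity-as-call identities (strike 130.8770, horizon 4.7249 years):
d₁ = [ln(V₀/D) + (r + σ²/2)T] / (σ√T)
   = [ln(177.0262/130.8770) + (0.0103 + 0.5·0.2953²)·4.7249] / (0.2953·√4.7249)
   = [0.302040 + 0.254677] / 0.641889 = 0.867310
d₂ = d₁ − σ√T = 0.867310 − 0.641889 = 0.225422
N(d₁) = 0.807114,  N(d₂) = 0.589174,  e^(−rT) = 0.952499
E₀ = V₀·N(d₁) − D·e^(−rT)·N(d₂)
   = 177.0262·0.807114 − 130.8770·0.952499·0.589174 = 69.433745
B₀ = V₀ − E₀ = 177.0262 − 69.433745 = 107.592455
spread = −(1/T)·ln(B₀/D) − r = −(1/4.7249)·ln(107.592455/130.8770) − 0.0103 = 0.03116277
in basis points: 0.03116277 × 10⁴ = 311.6277 bp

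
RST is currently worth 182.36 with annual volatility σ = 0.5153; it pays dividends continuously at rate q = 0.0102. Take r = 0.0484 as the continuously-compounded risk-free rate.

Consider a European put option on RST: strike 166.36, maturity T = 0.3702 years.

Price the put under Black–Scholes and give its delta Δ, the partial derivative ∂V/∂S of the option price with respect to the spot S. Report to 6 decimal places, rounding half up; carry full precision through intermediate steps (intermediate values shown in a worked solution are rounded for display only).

price = 13.564474
Δ = -0.309216

σ√T = 0.5153·√0.3702 = 0.313529
d₁ = (ln(S/K) + (r−q+σ²/2)T) / (σ√T) = (ln(182.36/166.36) + (0.0484−0.0102+0.5153²/2)·0.3702) / 0.313529 = (0.091829 + 0.063292) / 0.313529 = 0.494756
d₂ = d₁ − σ√T = 0.494756 − 0.313529 = 0.181227
e^{−rT} = 0.982242
e^{−qT} = 0.996231
N(−d₁) = 0.310386,  N(−d₂) = 0.428095
Put price V = K·e^{−rT}·N(−d₂) − S·e^{−qT}·N(−d₁) = 69.953157 − 56.388683 = 13.564474
Δ = −e^{−qT}·N(−d₁) = -0.309216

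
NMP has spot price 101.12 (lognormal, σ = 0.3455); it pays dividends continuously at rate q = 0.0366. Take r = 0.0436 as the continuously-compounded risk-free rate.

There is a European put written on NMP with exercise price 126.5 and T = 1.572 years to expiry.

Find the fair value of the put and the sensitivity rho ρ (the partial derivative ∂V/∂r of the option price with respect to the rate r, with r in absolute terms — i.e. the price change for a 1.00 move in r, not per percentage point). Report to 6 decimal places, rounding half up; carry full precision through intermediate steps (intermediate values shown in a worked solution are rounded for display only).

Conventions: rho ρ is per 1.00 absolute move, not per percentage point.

price = 31.764380
ρ = -141.226496

σ√T = 0.3455·√1.572 = 0.433186
d₁ = (ln(S/K) + (r−q+σ²/2)T) / (σ√T) = (ln(101.12/126.5) + (0.0436−0.0366+0.3455²/2)·1.572) / 0.433186 = (-0.223934 + 0.104829) / 0.433186 = -0.274952
d₂ = d₁ − σ√T = -0.274952 − 0.433186 = -0.708138
e^{−rT} = 0.933757
e^{−qT} = 0.944089
N(−d₁) = 0.608323,  N(−d₂) = 0.760570
Put price V = K·e^{−rT}·N(−d₂) − S·e^{−qT}·N(−d₁) = 89.838738 − 58.074357 = 31.764380
ρ = −K·T·e^{−rT}·N(−d₂) = -141.226496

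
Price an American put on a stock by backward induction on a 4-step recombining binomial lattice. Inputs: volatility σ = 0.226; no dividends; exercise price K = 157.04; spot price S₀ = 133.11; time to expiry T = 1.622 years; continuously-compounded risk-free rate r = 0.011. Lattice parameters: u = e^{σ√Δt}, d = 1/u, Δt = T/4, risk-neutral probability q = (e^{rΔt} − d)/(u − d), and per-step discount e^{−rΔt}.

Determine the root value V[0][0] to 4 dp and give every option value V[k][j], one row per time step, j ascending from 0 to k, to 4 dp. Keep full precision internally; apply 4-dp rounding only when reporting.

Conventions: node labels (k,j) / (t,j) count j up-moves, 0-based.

Δt=0.40550  u=1.15479  d=0.86596  q=0.47956  discount=0.99555
step 4 (expiry): payoffs max(K−S,0) = 82.1876 57.2221 23.9300 0.0000 0.0000
k=3: (k=3,j=0): S=86.4385, K−S=70.6015, hold=69.9026 ⇒ V=70.6015 exercise | (k=3,j=1): S=115.2682, K−S=41.7718, hold=41.0729 ⇒ V=41.7718 exercise | (k=3,j=2): S=153.7134, K−S=3.3266, hold=12.3987 ⇒ V=12.3987 continue | (k=3,j=3): S=204.9813, K−S=0.0000, hold=0.0000 ⇒ V=0.0000 continue
k=2: (k=2,j=0): S=99.8179, K−S=57.2221, hold=56.5232 ⇒ V=57.2221 exercise | (k=2,j=1): S=133.1100, K−S=23.9300, hold=27.5624 ⇒ V=27.5624 continue | (k=2,j=2): S=177.5060, K−S=0.0000, hold=6.4240 ⇒ V=6.4240 continue
k=1: (k=1,j=0): S=115.2682, K−S=41.7718, hold=42.8071 ⇒ V=42.8071 continue | (k=1,j=1): S=153.7134, K−S=3.3266, hold=17.3477 ⇒ V=17.3477 continue
k=0: (k=0,j=0): S=133.1100, K−S=23.9300, hold=30.4615 ⇒ V=30.4615 continue

price = 30.4615
tree:
30.4615
42.8071 17.3477
57.2221 27.5624 6.4240
70.6015 41.7718 12.3987 0.0000
82.1876 57.2221 23.9300 0.0000 0.0000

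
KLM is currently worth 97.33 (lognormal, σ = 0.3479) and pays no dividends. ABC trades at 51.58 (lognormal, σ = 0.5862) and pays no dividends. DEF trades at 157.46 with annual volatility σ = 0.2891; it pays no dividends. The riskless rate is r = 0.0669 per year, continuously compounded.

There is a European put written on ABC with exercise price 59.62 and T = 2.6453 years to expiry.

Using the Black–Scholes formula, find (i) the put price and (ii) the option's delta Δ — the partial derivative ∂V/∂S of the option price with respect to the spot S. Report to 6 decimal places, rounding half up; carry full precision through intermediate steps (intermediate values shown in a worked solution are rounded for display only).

price = 17.796556
Δ = -0.304889

σ√T = 0.5862·√2.6453 = 0.953418
d₁ = (ln(S/K) + (r+σ²/2)T) / (σ√T) = (ln(51.58/59.62) + (0.0669+0.5862²/2)·2.6453) / 0.953418 = (-0.144857 + 0.631473) / 0.953418 = 0.510391
d₂ = d₁ − σ√T = 0.510391 − 0.953418 = -0.443026
e^{−rT} = 0.837804
N(−d₁) = 0.304889,  N(−d₂) = 0.671127
Put price V = K·e^{−rT}·N(−d₂) − S·N(−d₁) = 33.522712 − 15.726156 = 17.796556
Δ = −N(−d₁) = -0.304889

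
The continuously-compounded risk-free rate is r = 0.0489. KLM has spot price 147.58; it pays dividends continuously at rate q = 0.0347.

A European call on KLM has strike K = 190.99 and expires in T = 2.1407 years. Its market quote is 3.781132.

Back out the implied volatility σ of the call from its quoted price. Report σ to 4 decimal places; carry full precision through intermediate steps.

sigma = 0.1711

At σ = 0.1711 the Black–Scholes value reproduces the quote:
σ√T = 0.1711·√2.1407 = 0.250339
d₁ = (ln(S/K) + (r−q+σ²/2)T) / (σ√T) = (ln(147.58/190.99) + (0.0489−0.0347+0.1711²/2)·2.1407) / 0.250339 = (-0.257851 + 0.061733) / 0.250339 = -0.783411
d₂ = d₁ − σ√T = -0.783411 − 0.250339 = -1.033749
e^{−rT} = 0.900612
e^{−qT} = 0.928410
N(d₁) = 0.216693,  N(d₂) = 0.150627
V = S·e^{−qT}·N(d₁) − K·e^{−rT}·N(d₂) = 29.690117 − 25.908985 = 3.781132 (the observed quote) — the price is monotone increasing in volatility, hence this σ is the only solution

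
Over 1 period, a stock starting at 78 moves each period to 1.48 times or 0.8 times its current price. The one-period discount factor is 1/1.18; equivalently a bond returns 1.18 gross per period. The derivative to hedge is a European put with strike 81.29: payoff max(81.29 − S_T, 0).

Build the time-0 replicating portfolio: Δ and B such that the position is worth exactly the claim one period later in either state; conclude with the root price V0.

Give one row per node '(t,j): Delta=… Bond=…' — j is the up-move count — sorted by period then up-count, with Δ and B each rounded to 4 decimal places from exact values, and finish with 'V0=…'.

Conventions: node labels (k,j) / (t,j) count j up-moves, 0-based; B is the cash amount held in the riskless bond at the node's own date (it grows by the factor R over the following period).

The replicating-portfolio and risk-neutral prices coincide; use p* = (1.18−0.8)/(1.48−0.8) = 0.5588 for the latter.
Terminal payoffs: V(1,0)=18.8900, V(1,1)=0.0000
Node (0,0) S=78.0000: V=(p*·0.0000+(1−p*)·18.8900)/1.18=7.0626; Δ=(0.0000−18.8900)/(115.4400−62.4000)=-0.3561; B=V−Δ·S=34.8420
Check: Δ(0,0)·S0 + B(0,0) = 7.0626 = V0.

(0,0): Delta=-0.3561 Bond=34.8420
V0=7.0626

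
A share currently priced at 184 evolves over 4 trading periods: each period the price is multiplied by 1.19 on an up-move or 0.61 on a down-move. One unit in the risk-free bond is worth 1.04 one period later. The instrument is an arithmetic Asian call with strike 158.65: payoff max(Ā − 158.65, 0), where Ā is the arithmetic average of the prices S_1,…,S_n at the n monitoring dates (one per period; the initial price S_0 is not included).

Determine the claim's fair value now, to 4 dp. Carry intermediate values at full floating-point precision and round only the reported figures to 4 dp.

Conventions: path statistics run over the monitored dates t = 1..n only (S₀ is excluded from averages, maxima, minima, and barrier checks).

Set p* = 0.7414 (from d < R < u); the path-dependent value is the discounted p*-expectation over all price paths.
Enumerate all 2^4 = 16 price paths (U = up ×1.19, D = down ×0.61); each path with k up-moves has probability p*^k·(1−p*)^(4−k).
DDDD: Ā=61.9868, payoff=0.0000, prob=0.004474
UDDD: Ā=120.9251, payoff=0.0000, prob=0.012824
DUDD: Ā=94.2451, payoff=0.0000, prob=0.012824
UUDD: Ā=183.8552, payoff=25.2052, prob=0.036763
DDUD: Ā=77.9703, payoff=0.0000, prob=0.012824
UDUD: Ā=152.1060, payoff=0.0000, prob=0.036763
DUUD: Ā=125.4260, payoff=0.0000, prob=0.036763
UUUD: Ā=244.6835, payoff=86.0335, prob=0.105386
DDDU: Ā=68.0427, payoff=0.0000, prob=0.012824
UDDU: Ā=132.7390, payoff=0.0000, prob=0.036763
DUDU: Ā=106.0590, payoff=0.0000, prob=0.036763
UUDU: Ā=206.9019, payoff=48.2519, prob=0.105386
DDUU: Ā=89.7842, payoff=0.0000, prob=0.036763
UDUU: Ā=175.1527, payoff=16.5027, prob=0.105386
DUUU: Ā=148.4727, payoff=0.0000, prob=0.105386
UUUU: Ā=289.6435, payoff=130.9935, prob=0.302108
Price = Σ prob·payoff / R^4 = 56.391787 / 1.169859 = 48.2039

price = 48.2039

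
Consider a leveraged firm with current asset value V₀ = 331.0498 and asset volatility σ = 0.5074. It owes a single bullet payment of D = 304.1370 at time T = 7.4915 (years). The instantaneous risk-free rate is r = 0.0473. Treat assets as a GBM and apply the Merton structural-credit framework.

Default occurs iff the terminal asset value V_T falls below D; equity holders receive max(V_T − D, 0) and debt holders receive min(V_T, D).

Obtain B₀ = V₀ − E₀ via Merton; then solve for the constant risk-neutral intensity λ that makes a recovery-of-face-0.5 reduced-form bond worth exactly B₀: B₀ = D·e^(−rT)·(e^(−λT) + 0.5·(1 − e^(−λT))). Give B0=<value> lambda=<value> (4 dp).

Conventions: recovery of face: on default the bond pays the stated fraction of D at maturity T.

B0=126.9301 lambda=0.2219

Apply the equity-as-call identities (strike 304.1370, horizon 7.4915 years):
d₁ = [ln(V₀/D) + (r + σ²/2)T] / (σ√T)
   = [ln(331.0498/304.1370) + (0.0473 + 0.5·0.5074²)·7.4915] / (0.5074·√7.4915)
   = [0.084791 + 1.318709] / 1.388784 = 1.010596
d₂ = d₁ − σ√T = 1.010596 − 1.388784 = -0.378189
N(d₁) = 0.843895,  N(d₂) = 0.352645,  e^(−rT) = 0.701631
E₀ = V₀·N(d₁) − D·e^(−rT)·N(d₂)
   = 331.0498·0.843895 − 304.1370·0.701631·0.352645 = 204.119656
B₀ = V₀ − E₀ = 331.0498 − 204.119656 = 126.930144
e^(−λT) = (B₀·e^(rT)/D − 0.5)/(1 − 0.5) = (126.9301·1.425251/304.1370 − 0.5)/0.5 = 0.18964318
λ = −ln(0.18964318)/7.4915 = 0.221933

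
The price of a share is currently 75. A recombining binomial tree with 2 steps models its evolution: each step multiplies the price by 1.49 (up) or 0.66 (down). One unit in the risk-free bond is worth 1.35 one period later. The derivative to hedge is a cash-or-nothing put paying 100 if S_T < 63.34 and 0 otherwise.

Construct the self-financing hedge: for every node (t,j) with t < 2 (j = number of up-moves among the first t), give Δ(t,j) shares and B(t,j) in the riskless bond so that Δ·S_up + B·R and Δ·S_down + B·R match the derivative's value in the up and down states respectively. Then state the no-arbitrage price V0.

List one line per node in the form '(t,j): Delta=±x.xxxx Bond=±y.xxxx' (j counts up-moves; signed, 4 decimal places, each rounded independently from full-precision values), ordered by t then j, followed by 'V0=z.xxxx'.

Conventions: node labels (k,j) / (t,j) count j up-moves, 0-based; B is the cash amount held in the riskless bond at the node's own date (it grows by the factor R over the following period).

(0,0): Delta=-0.2007 Bond=16.6146
(1,0): Delta=-2.4340 Bond=132.9763
(1,1): Delta=0.0000 Bond=0.0000
V0=1.5611

The replicating-portfolio and risk-neutral prices coincide; use p* = (1.35−0.66)/(1.49−0.66) = 0.8313 for the latter.
Terminal payoffs: V(2,0)=100.0000, V(2,1)=0.0000, V(2,2)=0.0000
Node (1,0) S=49.5000: V=(p*·0.0000+(1−p*)·100.0000)/1.35=12.4944; Δ=(0.0000−100.0000)/(73.7550−32.6700)=-2.4340; B=V−Δ·S=132.9763
Node (1,1) S=111.7500: V=(p*·0.0000+(1−p*)·0.0000)/1.35=0.0000; Δ=(0.0000−0.0000)/(166.5075−73.7550)=0.0000; B=V−Δ·S=0.0000
Node (0,0) S=75.0000: V=(p*·0.0000+(1−p*)·12.4944)/1.35=1.5611; Δ=(0.0000−12.4944)/(111.7500−49.5000)=-0.2007; B=V−Δ·S=16.6146
Verification: the root portfolio costs Δ(0,0)·S0 + B(0,0) = 1.5611, matching V0.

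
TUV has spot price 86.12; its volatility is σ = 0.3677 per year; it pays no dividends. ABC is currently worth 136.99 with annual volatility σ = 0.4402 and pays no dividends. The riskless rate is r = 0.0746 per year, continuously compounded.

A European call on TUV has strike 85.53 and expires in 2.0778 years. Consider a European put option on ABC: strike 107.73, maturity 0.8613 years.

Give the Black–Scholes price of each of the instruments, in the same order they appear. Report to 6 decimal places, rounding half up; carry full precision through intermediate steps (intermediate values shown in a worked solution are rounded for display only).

[TUV call K=85.53]
σ√T = 0.3677·√2.0778 = 0.530024
d₁ = (ln(S/K) + (r+σ²/2)T) / (σ√T) = (ln(86.12/85.53) + (0.0746+0.3677²/2)·2.0778) / 0.530024 = (0.006874 + 0.295467) / 0.530024 = 0.570429
d₂ = d₁ − σ√T = 0.570429 − 0.530024 = 0.040405
e^{−rT} = 0.856412
N(d₁) = 0.715807,  N(d₂) = 0.516115
price = S·N(d₁) − K·e^{−rT}·N(d₂) = 61.645267 − 37.804853 = 23.840415
[ABC put K=107.73]
σ√T = 0.4402·√0.8613 = 0.408533
d₁ = (ln(S/K) + (r+σ²/2)T) / (σ√T) = (ln(136.99/107.73) + (0.0746+0.4402²/2)·0.8613) / 0.408533 = (0.240280 + 0.147703) / 0.408533 = 0.949696
d₂ = d₁ − σ√T = 0.949696 − 0.408533 = 0.541163
e^{−rT} = 0.937768
N(−d₁) = 0.171133,  N(−d₂) = 0.294197
price = K·e^{−rT}·N(−d₂) − S·N(−d₁) = 29.721512 − 23.443543 = 6.277969

price(TUV call K=85.53) = 23.840415
price(ABC put K=107.73) = 6.277969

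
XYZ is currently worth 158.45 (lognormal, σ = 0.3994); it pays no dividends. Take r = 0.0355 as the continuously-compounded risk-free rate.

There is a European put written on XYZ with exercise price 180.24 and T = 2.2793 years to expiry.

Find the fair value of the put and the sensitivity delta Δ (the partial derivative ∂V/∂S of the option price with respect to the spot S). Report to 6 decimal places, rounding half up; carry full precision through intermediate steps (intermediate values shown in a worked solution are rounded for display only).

price = 42.476457
Δ = -0.412158

σ√T = 0.3994·√2.2793 = 0.602988
d₁ = (ln(S/K) + (r+σ²/2)T) / (σ√T) = (ln(158.45/180.24) + (0.0355+0.3994²/2)·2.2793) / 0.602988 = (-0.128850 + 0.262713) / 0.602988 = 0.221998
d₂ = d₁ − σ√T = 0.221998 − 0.602988 = -0.380990
e^{−rT} = 0.922272
N(−d₁) = 0.412158,  N(−d₂) = 0.648395
Put price V = K·e^{−rT}·N(−d₂) − S·N(−d₁) = 107.782833 − 65.306376 = 42.476457
Δ = −N(−d₁) = -0.412158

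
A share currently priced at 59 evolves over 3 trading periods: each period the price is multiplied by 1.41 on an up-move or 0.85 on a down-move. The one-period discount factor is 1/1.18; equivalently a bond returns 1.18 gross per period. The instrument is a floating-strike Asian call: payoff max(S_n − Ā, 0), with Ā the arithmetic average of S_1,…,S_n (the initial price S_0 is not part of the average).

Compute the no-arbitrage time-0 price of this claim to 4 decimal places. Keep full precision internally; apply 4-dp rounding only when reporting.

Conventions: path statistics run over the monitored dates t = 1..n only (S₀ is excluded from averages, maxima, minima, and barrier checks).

price = 9.5518

Risk-neutral up-probability p* = (R−d)/(u−d) = (1.18−0.85)/(1.41−0.85) = 0.5893; the claim prices as the p*-weighted sum of path payoffs discounted by R^3.
Enumerate all 2^3 = 8 price paths (U = up ×1.41, D = down ×0.85); each path with k up-moves has probability p*^k·(1−p*)^(3−k).
DDD: Ā=43.0036, payoff=0.0000, prob=0.069282
UDD: Ā=71.3354, payoff=0.0000, prob=0.099404
DUD: Ā=60.3221, payoff=0.0000, prob=0.099404
UUD: Ā=100.0637, payoff=0.0000, prob=0.142624
DDU: Ā=50.9608, payoff=9.1440, prob=0.099404
UDU: Ā=84.5349, payoff=15.1683, prob=0.142624
DUU: Ā=73.5216, payoff=26.1816, prob=0.142624
UUU: Ā=121.9593, payoff=43.4307, prob=0.204634
Price = Σ prob·payoff / R^3 = 15.693840 / 1.643032 = 9.5518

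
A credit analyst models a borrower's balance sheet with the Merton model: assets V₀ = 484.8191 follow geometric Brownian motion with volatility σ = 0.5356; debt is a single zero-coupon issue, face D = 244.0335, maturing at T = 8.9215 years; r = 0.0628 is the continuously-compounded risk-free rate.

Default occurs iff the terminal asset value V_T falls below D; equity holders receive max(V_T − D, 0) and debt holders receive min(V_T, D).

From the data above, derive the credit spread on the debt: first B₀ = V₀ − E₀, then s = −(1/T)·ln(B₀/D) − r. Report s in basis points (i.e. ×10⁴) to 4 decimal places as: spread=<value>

Work the structural quantities from V₀ = 484.8191 against face 244.0335:
d₁ = [ln(V₀/D) + (r + σ²/2)T] / (σ√T)
   = [ln(484.8191/244.0335) + (0.0628 + 0.5·0.5356²)·8.9215] / (0.5356·√8.9215)
   = [0.686470 + 1.839914] / 1.599777 = 1.579210
d₂ = d₁ − σ√T = 1.579210 − 1.599777 = -0.020567
N(d₁) = 0.942856,  N(d₂) = 0.491795,  e^(−rT) = 0.571055
E₀ = V₀·N(d₁) − D·e^(−rT)·N(d₂)
   = 484.8191·0.942856 − 244.0335·0.571055·0.491795 = 388.579736
B₀ = V₀ − E₀ = 484.8191 − 388.579736 = 96.239364
spread = −(1/T)·ln(B₀/D) − r = −(1/8.9215)·ln(96.239364/244.0335) − 0.0628 = 0.04149491
in basis points: 0.04149491 × 10⁴ = 414.9491 bp

spread=414.9491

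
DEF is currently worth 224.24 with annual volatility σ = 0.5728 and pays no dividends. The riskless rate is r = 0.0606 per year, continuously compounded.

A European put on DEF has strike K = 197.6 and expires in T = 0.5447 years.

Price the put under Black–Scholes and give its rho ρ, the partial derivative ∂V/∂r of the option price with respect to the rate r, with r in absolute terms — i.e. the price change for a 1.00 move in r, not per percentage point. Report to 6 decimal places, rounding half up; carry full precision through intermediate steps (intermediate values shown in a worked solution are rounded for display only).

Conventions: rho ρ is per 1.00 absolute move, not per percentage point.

price = 20.646719
ρ = -45.209176

σ√T = 0.5728·√0.5447 = 0.422748
d₁ = (ln(S/K) + (r+σ²/2)T) / (σ√T) = (ln(224.24/197.6) + (0.0606+0.5728²/2)·0.5447) / 0.422748 = (0.126472 + 0.122367) / 0.422748 = 0.588622
d₂ = d₁ − σ√T = 0.588622 − 0.422748 = 0.165874
e^{−rT} = 0.967530
N(−d₁) = 0.278057,  N(−d₂) = 0.434128
Put price V = K·e^{−rT}·N(−d₂) − S·N(−d₁) = 82.998304 − 62.351585 = 20.646719
ρ = −K·T·e^{−rT}·N(−d₂) = -45.209176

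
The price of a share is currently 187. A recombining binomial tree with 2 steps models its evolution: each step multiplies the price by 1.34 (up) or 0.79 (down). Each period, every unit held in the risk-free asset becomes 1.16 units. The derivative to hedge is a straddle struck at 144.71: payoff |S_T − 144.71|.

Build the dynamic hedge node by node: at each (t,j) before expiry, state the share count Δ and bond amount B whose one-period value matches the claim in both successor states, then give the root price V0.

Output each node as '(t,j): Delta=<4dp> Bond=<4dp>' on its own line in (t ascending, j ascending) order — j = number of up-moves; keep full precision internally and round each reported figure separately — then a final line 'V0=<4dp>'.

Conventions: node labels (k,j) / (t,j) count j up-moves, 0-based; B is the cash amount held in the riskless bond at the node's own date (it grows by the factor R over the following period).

Arbitrage-free pricing uses the up-move probability p* = (R−d)/(u−d) = 0.6727, discounting each step at R = 1.16.
Expiry values: V(2,0)=28.0033, V(2,1)=53.2482, V(2,2)=191.0672
  t=1,j=0: stock 147.7300 → up 197.9582 (V=53.2482), down 116.7067 (V=28.0033). Price 38.7812; hedge Δ=0.3107, bond B=-7.1186.
  t=1,j=1: stock 250.5800 → up 335.7772 (V=191.0672), down 197.9582 (V=53.2482). Price 125.8300; hedge Δ=1.0000, bond B=-124.7500.
  t=0,j=0: stock 187.0000 → up 250.5800 (V=125.8300), down 147.7300 (V=38.7812). Price 83.9149; hedge Δ=0.8464, bond B=-74.3556.
Check: Δ(0,0)·S0 + B(0,0) = 83.9149 = V0.

(0,0): Delta=0.8464 Bond=-74.3556
(1,0): Delta=0.3107 Bond=-7.1186
(1,1): Delta=1.0000 Bond=-124.7500
V0=83.9149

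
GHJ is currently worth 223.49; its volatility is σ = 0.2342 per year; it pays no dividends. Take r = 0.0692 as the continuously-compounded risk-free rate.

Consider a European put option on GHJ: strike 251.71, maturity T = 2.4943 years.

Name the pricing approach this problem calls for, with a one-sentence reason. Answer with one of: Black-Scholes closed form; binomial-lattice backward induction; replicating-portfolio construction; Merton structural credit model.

Key observation: everything needed for the exact continuous-time valuation of the European put on GHJ (strike 251.71) is given, and no feature rules the closed form out.

framework: Black-Scholes closed form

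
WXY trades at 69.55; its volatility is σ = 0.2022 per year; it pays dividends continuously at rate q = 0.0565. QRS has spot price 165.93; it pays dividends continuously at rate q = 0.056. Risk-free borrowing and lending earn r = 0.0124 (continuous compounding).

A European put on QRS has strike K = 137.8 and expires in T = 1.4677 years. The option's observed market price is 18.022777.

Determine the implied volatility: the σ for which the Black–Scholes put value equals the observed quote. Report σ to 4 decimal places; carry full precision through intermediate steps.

At σ = 0.3748 the Black–Scholes value reproduces the quote:
σ√T = 0.3748·√1.4677 = 0.454065
d₁ = (ln(S/K) + (r−q+σ²/2)T) / (σ√T) = (ln(165.93/137.8) + (0.0124−0.056+0.3748²/2)·1.4677) / 0.454065 = (0.185763 + 0.039096) / 0.454065 = 0.495212
d₂ = d₁ − σ√T = 0.495212 − 0.454065 = 0.041147
e^{−rT} = 0.981965
e^{−qT} = 0.921096
N(−d₁) = 0.310225,  N(−d₂) = 0.483589
V = K·e^{−rT}·N(−d₂) − S·e^{−qT}·N(−d₁) = 65.436805 − 47.414029 = 18.022777 (equal to the quote); since ∂V/∂σ > 0 for all σ, the implied volatility is unique

sigma = 0.3748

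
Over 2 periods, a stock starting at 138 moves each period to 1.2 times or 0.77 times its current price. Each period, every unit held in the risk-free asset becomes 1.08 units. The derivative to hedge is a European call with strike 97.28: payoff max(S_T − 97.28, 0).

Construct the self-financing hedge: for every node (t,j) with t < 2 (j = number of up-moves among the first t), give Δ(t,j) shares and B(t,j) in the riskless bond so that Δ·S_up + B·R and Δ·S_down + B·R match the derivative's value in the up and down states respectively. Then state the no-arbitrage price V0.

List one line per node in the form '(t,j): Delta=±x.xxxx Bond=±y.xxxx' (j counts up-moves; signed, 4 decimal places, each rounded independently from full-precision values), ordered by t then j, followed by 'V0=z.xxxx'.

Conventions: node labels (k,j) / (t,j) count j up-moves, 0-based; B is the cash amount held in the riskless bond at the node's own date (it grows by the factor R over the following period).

Arbitrage-free pricing uses the up-move probability p* = (R−d)/(u−d) = 0.7209, discounting each step at R = 1.08.
Terminal payoffs: V(2,0)=0.0000, V(2,1)=30.2320, V(2,2)=101.4400
  t=1,j=0: stock 106.2600 → up 127.5120 (V=30.2320), down 81.8202 (V=0.0000). Price 20.1807; hedge Δ=0.6617, bond B=-50.1263.
  t=1,j=1: stock 165.6000 → up 198.7200 (V=101.4400), down 127.5120 (V=30.2320). Price 75.5259; hedge Δ=1.0000, bond B=-90.0741.
  t=0,j=0: stock 138.0000 → up 165.6000 (V=75.5259), down 106.2600 (V=20.1807). Price 55.6303; hedge Δ=0.9327, bond B=-73.0795.
Check: Δ(0,0)·S0 + B(0,0) = 55.6303 = V0.

(0,0): Delta=0.9327 Bond=-73.0795
(1,0): Delta=0.6617 Bond=-50.1263
(1,1): Delta=1.0000 Bond=-90.0741
V0=55.6303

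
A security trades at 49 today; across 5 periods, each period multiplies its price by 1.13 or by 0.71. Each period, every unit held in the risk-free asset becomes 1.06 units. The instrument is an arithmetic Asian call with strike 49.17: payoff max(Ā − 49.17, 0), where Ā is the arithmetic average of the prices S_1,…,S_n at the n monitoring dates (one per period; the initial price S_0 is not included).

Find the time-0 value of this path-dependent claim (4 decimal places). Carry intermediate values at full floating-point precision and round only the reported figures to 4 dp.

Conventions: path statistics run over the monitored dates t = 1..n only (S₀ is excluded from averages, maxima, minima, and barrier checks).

price = 8.6938

Set p* = 0.8333 (from d < R < u); the path-dependent value is the discounted p*-expectation over all price paths.
Enumerate all 2^5 = 32 price paths (U = up ×1.13, D = down ×0.71); each path with k up-moves has probability p*^k·(1−p*)^(5−k).
DDDDD: Ā=19.6642, payoff=0.0000, prob=0.000129
UDDDD: Ā=31.2965, payoff=0.0000, prob=0.000643
DUDDD: Ā=27.1805, payoff=0.0000, prob=0.000643
UUDDD: Ā=43.2592, payoff=0.0000, prob=0.003215
DDUDD: Ā=24.2582, payoff=0.0000, prob=0.000643
UDUDD: Ā=38.6081, payoff=0.0000, prob=0.003215
DUUDD: Ā=34.4921, payoff=0.0000, prob=0.003215
UUUDD: Ā=54.8959, payoff=5.7259, prob=0.016075
DDDUD: Ā=22.1833, payoff=0.0000, prob=0.000643
UDDUD: Ā=35.3058, payoff=0.0000, prob=0.003215
DUDUD: Ā=31.1898, payoff=0.0000, prob=0.003215
UUDUD: Ā=49.6401, payoff=0.4701, prob=0.016075
DDUUD: Ā=28.2675, payoff=0.0000, prob=0.003215
UDUUD: Ā=44.9891, payoff=0.0000, prob=0.016075
DUUUD: Ā=40.8731, payoff=0.0000, prob=0.016075
UUUUD: Ā=65.0515, payoff=15.8815, prob=0.080376
DDDDU: Ā=20.7101, payoff=0.0000, prob=0.000643
UDDDU: Ā=32.9612, payoff=0.0000, prob=0.003215
DUDDU: Ā=28.8452, payoff=0.0000, prob=0.003215
UUDDU: Ā=45.9086, payoff=0.0000, prob=0.016075
DDUDU: Ā=25.9229, payoff=0.0000, prob=0.003215
UDUDU: Ā=41.2575, payoff=0.0000, prob=0.016075
DUUDU: Ā=37.1415, payoff=0.0000, prob=0.016075
UUUDU: Ā=59.1125, payoff=9.9425, prob=0.080376
DDDUU: Ā=23.8480, payoff=0.0000, prob=0.003215
UDDUU: Ā=37.9552, payoff=0.0000, prob=0.016075
DUDUU: Ā=33.8392, payoff=0.0000, prob=0.016075
UUDUU: Ā=53.8568, payoff=4.6868, prob=0.080376
DDUUU: Ā=30.9169, payoff=0.0000, prob=0.016075
UDUUU: Ā=49.2057, payoff=0.0357, prob=0.080376
DUUUU: Ā=45.0897, payoff=0.0000, prob=0.080376
UUUUU: Ā=71.7625, payoff=22.5925, prob=0.401878
Price = Σ prob·payoff / R^5 = 11.634221 / 1.338226 = 8.6938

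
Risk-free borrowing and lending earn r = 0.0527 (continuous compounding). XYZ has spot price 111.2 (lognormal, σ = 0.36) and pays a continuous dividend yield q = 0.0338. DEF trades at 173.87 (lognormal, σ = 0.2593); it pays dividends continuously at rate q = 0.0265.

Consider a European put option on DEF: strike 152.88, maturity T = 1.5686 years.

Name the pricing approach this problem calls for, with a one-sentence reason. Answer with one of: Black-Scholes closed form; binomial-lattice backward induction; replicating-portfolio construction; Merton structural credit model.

framework: Black-Scholes closed form

Key observation: with DEF following a GBM at constant σ and r, the European put struck at 152.88 prices in closed form — nothing here needs a stepwise model or a balance sheet.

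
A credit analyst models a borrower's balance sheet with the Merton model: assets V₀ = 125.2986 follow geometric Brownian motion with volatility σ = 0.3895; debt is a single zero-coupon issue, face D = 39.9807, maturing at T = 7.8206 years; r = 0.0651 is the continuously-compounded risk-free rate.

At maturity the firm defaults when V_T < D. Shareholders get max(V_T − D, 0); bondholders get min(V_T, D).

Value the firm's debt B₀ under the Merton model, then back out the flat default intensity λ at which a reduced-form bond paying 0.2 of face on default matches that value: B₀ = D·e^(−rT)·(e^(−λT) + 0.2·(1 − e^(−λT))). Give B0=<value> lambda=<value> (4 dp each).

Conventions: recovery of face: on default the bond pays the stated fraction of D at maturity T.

B0=22.5127 lambda=0.0105

Equity is a call on the firm's assets struck at D = 39.9807:
d₁ = [ln(V₀/D) + (r + σ²/2)T] / (σ√T)
   = [ln(125.2986/39.9807) + (0.0651 + 0.5·0.3895²)·7.8206] / (0.3895·√7.8206)
   = [1.142303 + 1.102354] / 1.089250 = 2.060736
d₂ = d₁ − σ√T = 2.060736 − 1.089250 = 0.971486
N(d₁) = 0.980336,  N(d₂) = 0.834347,  e^(−rT) = 0.601024
E₀ = V₀·N(d₁) − D·e^(−rT)·N(d₂)
   = 125.2986·0.980336 − 39.9807·0.601024·0.834347 = 102.785905
B₀ = V₀ − E₀ = 125.2986 − 102.785905 = 22.512695
e^(−λT) = (B₀·e^(rT)/D − 0.2)/(1 − 0.2) = (22.5127·1.663828/39.9807 − 0.2)/0.8 = 0.92110456
λ = −ln(0.92110456)/7.8206 = 0.010508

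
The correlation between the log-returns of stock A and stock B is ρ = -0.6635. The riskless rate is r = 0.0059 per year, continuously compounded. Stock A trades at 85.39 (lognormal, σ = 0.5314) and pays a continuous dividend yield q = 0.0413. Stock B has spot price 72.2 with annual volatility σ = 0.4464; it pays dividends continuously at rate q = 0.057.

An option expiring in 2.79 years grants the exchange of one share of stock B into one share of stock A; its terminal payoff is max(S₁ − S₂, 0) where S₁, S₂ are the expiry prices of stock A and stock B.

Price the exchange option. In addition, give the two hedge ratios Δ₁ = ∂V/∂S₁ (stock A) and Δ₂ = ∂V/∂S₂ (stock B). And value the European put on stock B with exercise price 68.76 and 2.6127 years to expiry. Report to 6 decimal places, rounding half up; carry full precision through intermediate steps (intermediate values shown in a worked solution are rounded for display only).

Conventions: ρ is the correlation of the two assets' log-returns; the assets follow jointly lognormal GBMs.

σ_eff = √(σ₁² + σ₂² − 2ρσ₁σ₂) = √(0.5314² + 0.4464² − 2·-0.6635·0.5314·0.4464) = 0.892438
d₁ = (ln(S₁/S₂) + (q₂ − q₁ + σ_eff²/2)T) / (σ_eff√T) = (ln(85.39/72.2) + (0.057 − 0.0413 + 0.398223)·2.79) / 1.490666 = 0.887277
d₂ = d₁ − σ_eff√T = 0.887277 − 1.490666 = -0.603388
N(d₁) = 0.812535,  N(d₂) = 0.273125
V = S₁·e^{−q₁T}·N(d₁) − S₂·e^{−q₂T}·N(d₂) = 61.831069 − 16.820279 = 45.010790
Δ₁ = e^{−q₁T}·N(d₁) = 0.724102;  Δ₂ = −e^{−q₂T}·N(d₂) = -0.232968
[vanilla: stock B put K=68.76]
σ√T = 0.4464·√2.6127 = 0.721554
d₁ = (ln(S/K) + (r−q+σ²/2)T) / (σ√T) = (ln(72.2/68.76) + (0.0059−0.057+0.4464²/2)·2.6127) / 0.721554 = (0.048818 + 0.126811) / 0.721554 = 0.243404
d₂ = d₁ − σ√T = 0.243404 − 0.721554 = -0.478150
e^{−rT} = 0.984703
e^{−qT} = 0.861635
N(−d₁) = 0.403846,  N(−d₂) = 0.683728
price = K·e^{−rT}·N(−d₂) − S·e^{−qT}·N(−d₁) = 46.294015 − 25.123285 = 21.170730

exchange price = 45.010790
Δ1 = 0.724102
Δ2 = -0.232968
price(stock B put K=68.76) = 21.170730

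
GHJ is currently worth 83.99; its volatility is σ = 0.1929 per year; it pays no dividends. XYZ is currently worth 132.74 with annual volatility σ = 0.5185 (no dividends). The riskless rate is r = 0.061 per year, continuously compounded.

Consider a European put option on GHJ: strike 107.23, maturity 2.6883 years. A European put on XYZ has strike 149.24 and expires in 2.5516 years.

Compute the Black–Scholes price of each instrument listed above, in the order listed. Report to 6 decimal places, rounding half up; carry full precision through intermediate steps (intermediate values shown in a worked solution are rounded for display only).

price(GHJ put K=107.23) = 14.854948
price(XYZ put K=149.24) = 39.369906

[GHJ put K=107.23]
σ√T = 0.1929·√2.6883 = 0.316280
d₁ = (ln(S/K) + (r+σ²/2)T) / (σ√T) = (ln(83.99/107.23) + (0.061+0.1929²/2)·2.6883) / 0.316280 = (-0.244278 + 0.214003) / 0.316280 = -0.095724
d₂ = d₁ − σ√T = -0.095724 − 0.316280 = -0.412004
e^{−rT} = 0.848754
N(−d₁) = 0.538130,  N(−d₂) = 0.659832
price = K·e^{−rT}·N(−d₂) − S·N(−d₁) = 60.052506 − 45.197559 = 14.854948
[XYZ put K=149.24]
σ√T = 0.5185·√2.5516 = 0.828238
d₁ = (ln(S/K) + (r+σ²/2)T) / (σ√T) = (ln(132.74/149.24) + (0.061+0.5185²/2)·2.5516) / 0.828238 = (-0.117163 + 0.498637) / 0.828238 = 0.460584
d₂ = d₁ − σ√T = 0.460584 − 0.828238 = -0.367654
e^{−rT} = 0.855861
N(−d₁) = 0.322549,  N(−d₂) = 0.643434
price = K·e^{−rT}·N(−d₂) − S·N(−d₁) = 82.184999 − 42.815092 = 39.369906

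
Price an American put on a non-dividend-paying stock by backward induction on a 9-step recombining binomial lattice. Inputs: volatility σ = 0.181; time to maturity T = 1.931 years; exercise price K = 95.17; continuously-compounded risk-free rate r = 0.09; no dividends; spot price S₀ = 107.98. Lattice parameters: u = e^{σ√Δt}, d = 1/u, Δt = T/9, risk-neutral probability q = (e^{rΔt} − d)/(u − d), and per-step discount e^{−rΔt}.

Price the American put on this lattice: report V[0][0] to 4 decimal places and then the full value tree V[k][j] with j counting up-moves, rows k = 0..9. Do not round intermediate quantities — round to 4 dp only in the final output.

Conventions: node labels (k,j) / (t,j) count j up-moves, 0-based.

price = 1.7727
tree:
1.7727
3.3676 0.7461
6.2344 1.5281 0.2387
11.2027 3.0596 0.5367 0.0439
17.9554 5.9573 1.1890 0.1106 0.0000
24.1651 11.2027 2.5850 0.2785 0.0000 0.0000
29.8754 17.9554 5.4793 0.7013 0.0000 0.0000 0.0000
35.1265 24.1651 11.2027 1.7662 0.0000 0.0000 0.0000 0.0000
39.9552 29.8754 17.9554 4.4482 0.0000 0.0000 0.0000 0.0000 0.0000
44.3957 35.1265 24.1651 11.2027 0.0000 0.0000 0.0000 0.0000 0.0000 0.0000

Δt=0.21456, u=1.08745, d=0.91958, q=0.59520, disc=e^(-rΔt)=0.98088
k=9 terminal: V=max(K-S,0) → 44.3957 35.1265 24.1651 11.2027 0.0000 0.0000 0.0000 0.0000 0.0000 0.0000
k=8: j=0 S=55.2148 intr=39.9552 cont=38.1351 V=39.9552[EX]; j=1 S=65.2946 intr=29.8754 cont=28.0553 V=29.8754[EX]; j=2 S=77.2146 intr=17.9554 cont=16.1353 V=17.9554[EX]; j=3 S=91.3106 intr=3.8594 cont=4.4482 V=4.4482[hold]; j=4 S=107.9800 intr=0.0000 cont=0.0000 V=0.0000[hold]; j=5 S=127.6925 intr=0.0000 cont=0.0000 V=0.0000[hold]; j=6 S=151.0036 intr=0.0000 cont=0.0000 V=0.0000[hold]; j=7 S=178.5704 intr=0.0000 cont=0.0000 V=0.0000[hold]; j=8 S=211.1696 intr=0.0000 cont=0.0000 V=0.0000[hold]
k=7: j=0 S=60.0435 intr=35.1265 cont=33.3064 V=35.1265[EX]; j=1 S=71.0049 intr=24.1651 cont=22.3450 V=24.1651[EX]; j=2 S=83.9673 intr=11.2027 cont=9.7263 V=11.2027[EX]; j=3 S=99.2961 intr=0.0000 cont=1.7662 V=1.7662[hold]; j=4 S=117.4233 intr=0.0000 cont=0.0000 V=0.0000[hold]; j=5 S=138.8597 intr=0.0000 cont=0.0000 V=0.0000[hold]; j=6 S=164.2095 intr=0.0000 cont=0.0000 V=0.0000[hold]; j=7 S=194.1871 intr=0.0000 cont=0.0000 V=0.0000[hold]
k=6: j=0 S=65.2946 intr=29.8754 cont=28.0553 V=29.8754[EX]; j=1 S=77.2146 intr=17.9554 cont=16.1353 V=17.9554[EX]; j=2 S=91.3106 intr=3.8594 cont=5.4793 V=5.4793[hold]; j=3 S=107.9800 intr=0.0000 cont=0.7013 V=0.7013[hold]; j=4 S=127.6925 intr=0.0000 cont=0.0000 V=0.0000[hold]; j=5 S=151.0036 intr=0.0000 cont=0.0000 V=0.0000[hold]; j=6 S=178.5704 intr=0.0000 cont=0.0000 V=0.0000[hold]
k=5: j=0 S=71.0049 intr=24.1651 cont=22.3450 V=24.1651[EX]; j=1 S=83.9673 intr=11.2027 cont=10.3283 V=11.2027[EX]; j=2 S=99.2961 intr=0.0000 cont=2.5850 V=2.5850[hold]; j=3 S=117.4233 intr=0.0000 cont=0.2785 V=0.2785[hold]; j=4 S=138.8597 intr=0.0000 cont=0.0000 V=0.0000[hold]; j=5 S=164.2095 intr=0.0000 cont=0.0000 V=0.0000[hold]
k=4: j=0 S=77.2146 intr=17.9554 cont=16.1353 V=17.9554[EX]; j=1 S=91.3106 intr=3.8594 cont=5.9573 V=5.9573[hold]; j=2 S=107.9800 intr=0.0000 cont=1.1890 V=1.1890[hold]; j=3 S=127.6925 intr=0.0000 cont=0.1106 V=0.1106[hold]; j=4 S=151.0036 intr=0.0000 cont=0.0000 V=0.0000[hold]
k=3: j=0 S=83.9673 intr=11.2027 cont=10.6074 V=11.2027[EX]; j=1 S=99.2961 intr=0.0000 cont=3.0596 V=3.0596[hold]; j=2 S=117.4233 intr=0.0000 cont=0.5367 V=0.5367[hold]; j=3 S=138.8597 intr=0.0000 cont=0.0439 V=0.0439[hold]
k=2: j=0 S=91.3106 intr=3.8594 cont=6.2344 V=6.2344[hold]; j=1 S=107.9800 intr=0.0000 cont=1.5281 V=1.5281[hold]; j=2 S=127.6925 intr=0.0000 cont=0.2387 V=0.2387[hold]
k=1: j=0 S=99.2961 intr=0.0000 cont=3.3676 V=3.3676[hold]; j=1 S=117.4233 intr=0.0000 cont=0.7461 V=0.7461[hold]
k=0: j=0 S=107.9800 intr=0.0000 cont=1.7727 V=1.7727[hold]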